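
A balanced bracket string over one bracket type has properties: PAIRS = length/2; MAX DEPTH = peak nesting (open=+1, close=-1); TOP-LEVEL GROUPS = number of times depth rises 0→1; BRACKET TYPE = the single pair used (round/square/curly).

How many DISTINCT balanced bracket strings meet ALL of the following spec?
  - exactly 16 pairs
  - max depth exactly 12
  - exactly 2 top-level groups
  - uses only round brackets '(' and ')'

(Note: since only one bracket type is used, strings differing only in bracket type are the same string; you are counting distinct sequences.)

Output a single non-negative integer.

Answer: 5044

Derivation:
Spec: pairs=16 depth=12 groups=2
Count(depth <= 12) = 9694147
Count(depth <= 11) = 9689103
Count(depth == 12) = 9694147 - 9689103 = 5044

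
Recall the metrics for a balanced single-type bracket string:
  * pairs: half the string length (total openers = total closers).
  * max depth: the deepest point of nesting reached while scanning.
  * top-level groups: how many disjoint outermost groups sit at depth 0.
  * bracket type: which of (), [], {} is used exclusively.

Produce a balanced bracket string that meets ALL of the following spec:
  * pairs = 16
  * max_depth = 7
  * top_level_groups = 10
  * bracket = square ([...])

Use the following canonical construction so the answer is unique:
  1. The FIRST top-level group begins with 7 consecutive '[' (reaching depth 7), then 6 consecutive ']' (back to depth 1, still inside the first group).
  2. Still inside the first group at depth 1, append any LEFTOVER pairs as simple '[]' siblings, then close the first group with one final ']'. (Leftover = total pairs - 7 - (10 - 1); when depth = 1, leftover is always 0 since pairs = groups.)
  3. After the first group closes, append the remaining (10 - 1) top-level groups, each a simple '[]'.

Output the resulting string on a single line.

Answer: [[[[[[[]]]]]]][][][][][][][][][]

Derivation:
Spec: pairs=16 depth=7 groups=10
Leftover pairs = 16 - 7 - (10-1) = 0
First group: deep chain of depth 7 + 0 sibling pairs
Remaining 9 groups: simple '[]' each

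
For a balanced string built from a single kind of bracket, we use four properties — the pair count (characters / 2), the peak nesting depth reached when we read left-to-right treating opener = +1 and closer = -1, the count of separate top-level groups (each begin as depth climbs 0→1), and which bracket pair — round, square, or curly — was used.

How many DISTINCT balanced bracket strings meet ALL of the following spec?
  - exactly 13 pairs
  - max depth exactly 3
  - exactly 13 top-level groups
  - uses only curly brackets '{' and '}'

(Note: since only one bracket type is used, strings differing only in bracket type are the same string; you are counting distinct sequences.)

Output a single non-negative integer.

Spec: pairs=13 depth=3 groups=13
Count(depth <= 3) = 1
Count(depth <= 2) = 1
Count(depth == 3) = 1 - 1 = 0

Answer: 0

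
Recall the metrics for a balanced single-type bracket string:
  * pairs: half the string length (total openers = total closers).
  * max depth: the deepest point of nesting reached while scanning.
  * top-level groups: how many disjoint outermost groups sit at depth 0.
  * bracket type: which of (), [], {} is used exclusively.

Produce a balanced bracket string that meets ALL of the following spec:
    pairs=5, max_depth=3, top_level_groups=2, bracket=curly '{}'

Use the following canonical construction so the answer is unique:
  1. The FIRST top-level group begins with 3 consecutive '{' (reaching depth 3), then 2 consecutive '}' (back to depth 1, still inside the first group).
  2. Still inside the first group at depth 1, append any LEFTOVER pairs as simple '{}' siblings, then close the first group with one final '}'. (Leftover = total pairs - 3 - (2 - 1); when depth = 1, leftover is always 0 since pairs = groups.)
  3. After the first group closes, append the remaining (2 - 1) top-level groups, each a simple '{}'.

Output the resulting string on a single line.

Answer: {{{}}{}}{}

Derivation:
Spec: pairs=5 depth=3 groups=2
Leftover pairs = 5 - 3 - (2-1) = 1
First group: deep chain of depth 3 + 1 sibling pairs
Remaining 1 groups: simple '{}' each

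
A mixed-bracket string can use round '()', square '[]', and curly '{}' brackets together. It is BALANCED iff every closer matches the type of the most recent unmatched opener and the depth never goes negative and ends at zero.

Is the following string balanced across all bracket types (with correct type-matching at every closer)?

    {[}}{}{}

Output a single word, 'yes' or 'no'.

pos 0: push '{'; stack = {
pos 1: push '['; stack = {[
pos 2: saw closer '}' but top of stack is '[' (expected ']') → INVALID
Verdict: type mismatch at position 2: '}' closes '[' → no

Answer: no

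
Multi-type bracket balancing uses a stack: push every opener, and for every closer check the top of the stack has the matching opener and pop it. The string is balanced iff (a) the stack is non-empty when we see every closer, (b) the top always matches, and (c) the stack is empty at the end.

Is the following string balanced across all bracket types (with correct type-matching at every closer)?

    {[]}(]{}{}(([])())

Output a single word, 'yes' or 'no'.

pos 0: push '{'; stack = {
pos 1: push '['; stack = {[
pos 2: ']' matches '['; pop; stack = {
pos 3: '}' matches '{'; pop; stack = (empty)
pos 4: push '('; stack = (
pos 5: saw closer ']' but top of stack is '(' (expected ')') → INVALID
Verdict: type mismatch at position 5: ']' closes '(' → no

Answer: no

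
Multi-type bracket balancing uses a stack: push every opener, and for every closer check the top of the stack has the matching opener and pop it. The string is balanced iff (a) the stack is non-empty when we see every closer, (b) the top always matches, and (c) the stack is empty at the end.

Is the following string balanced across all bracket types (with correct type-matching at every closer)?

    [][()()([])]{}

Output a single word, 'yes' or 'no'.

pos 0: push '['; stack = [
pos 1: ']' matches '['; pop; stack = (empty)
pos 2: push '['; stack = [
pos 3: push '('; stack = [(
pos 4: ')' matches '('; pop; stack = [
pos 5: push '('; stack = [(
pos 6: ')' matches '('; pop; stack = [
pos 7: push '('; stack = [(
pos 8: push '['; stack = [([
pos 9: ']' matches '['; pop; stack = [(
pos 10: ')' matches '('; pop; stack = [
pos 11: ']' matches '['; pop; stack = (empty)
pos 12: push '{'; stack = {
pos 13: '}' matches '{'; pop; stack = (empty)
end: stack empty → VALID
Verdict: properly nested → yes

Answer: yes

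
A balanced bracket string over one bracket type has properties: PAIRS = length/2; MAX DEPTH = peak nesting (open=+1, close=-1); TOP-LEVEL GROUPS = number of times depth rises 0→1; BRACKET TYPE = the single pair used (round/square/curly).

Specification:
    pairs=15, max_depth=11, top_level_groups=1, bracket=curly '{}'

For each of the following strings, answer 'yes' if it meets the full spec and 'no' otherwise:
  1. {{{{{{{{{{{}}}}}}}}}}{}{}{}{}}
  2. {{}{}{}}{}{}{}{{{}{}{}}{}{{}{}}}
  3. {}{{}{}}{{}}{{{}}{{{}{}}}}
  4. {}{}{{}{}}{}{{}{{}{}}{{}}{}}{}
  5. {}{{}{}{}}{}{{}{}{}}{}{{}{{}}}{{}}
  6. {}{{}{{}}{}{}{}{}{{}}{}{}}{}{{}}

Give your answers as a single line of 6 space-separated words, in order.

Answer: yes no no no no no

Derivation:
String 1 '{{{{{{{{{{{}}}}}}}}}}{}{}{}{}}': depth seq [1 2 3 4 5 6 7 8 9 10 11 10 9 8 7 6 5 4 3 2 1 2 1 2 1 2 1 2 1 0]
  -> pairs=15 depth=11 groups=1 -> yes
String 2 '{{}{}{}}{}{}{}{{{}{}{}}{}{{}{}}}': depth seq [1 2 1 2 1 2 1 0 1 0 1 0 1 0 1 2 3 2 3 2 3 2 1 2 1 2 3 2 3 2 1 0]
  -> pairs=16 depth=3 groups=5 -> no
String 3 '{}{{}{}}{{}}{{{}}{{{}{}}}}': depth seq [1 0 1 2 1 2 1 0 1 2 1 0 1 2 3 2 1 2 3 4 3 4 3 2 1 0]
  -> pairs=13 depth=4 groups=4 -> no
String 4 '{}{}{{}{}}{}{{}{{}{}}{{}}{}}{}': depth seq [1 0 1 0 1 2 1 2 1 0 1 0 1 2 1 2 3 2 3 2 1 2 3 2 1 2 1 0 1 0]
  -> pairs=15 depth=3 groups=6 -> no
String 5 '{}{{}{}{}}{}{{}{}{}}{}{{}{{}}}{{}}': depth seq [1 0 1 2 1 2 1 2 1 0 1 0 1 2 1 2 1 2 1 0 1 0 1 2 1 2 3 2 1 0 1 2 1 0]
  -> pairs=17 depth=3 groups=7 -> no
String 6 '{}{{}{{}}{}{}{}{}{{}}{}{}}{}{{}}': depth seq [1 0 1 2 1 2 3 2 1 2 1 2 1 2 1 2 1 2 3 2 1 2 1 2 1 0 1 0 1 2 1 0]
  -> pairs=16 depth=3 groups=4 -> no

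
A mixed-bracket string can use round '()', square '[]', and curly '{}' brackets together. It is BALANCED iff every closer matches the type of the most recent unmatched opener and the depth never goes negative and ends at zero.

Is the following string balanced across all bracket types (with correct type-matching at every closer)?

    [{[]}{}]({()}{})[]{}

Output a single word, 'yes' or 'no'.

pos 0: push '['; stack = [
pos 1: push '{'; stack = [{
pos 2: push '['; stack = [{[
pos 3: ']' matches '['; pop; stack = [{
pos 4: '}' matches '{'; pop; stack = [
pos 5: push '{'; stack = [{
pos 6: '}' matches '{'; pop; stack = [
pos 7: ']' matches '['; pop; stack = (empty)
pos 8: push '('; stack = (
pos 9: push '{'; stack = ({
pos 10: push '('; stack = ({(
pos 11: ')' matches '('; pop; stack = ({
pos 12: '}' matches '{'; pop; stack = (
pos 13: push '{'; stack = ({
pos 14: '}' matches '{'; pop; stack = (
pos 15: ')' matches '('; pop; stack = (empty)
pos 16: push '['; stack = [
pos 17: ']' matches '['; pop; stack = (empty)
pos 18: push '{'; stack = {
pos 19: '}' matches '{'; pop; stack = (empty)
end: stack empty → VALID
Verdict: properly nested → yes

Answer: yes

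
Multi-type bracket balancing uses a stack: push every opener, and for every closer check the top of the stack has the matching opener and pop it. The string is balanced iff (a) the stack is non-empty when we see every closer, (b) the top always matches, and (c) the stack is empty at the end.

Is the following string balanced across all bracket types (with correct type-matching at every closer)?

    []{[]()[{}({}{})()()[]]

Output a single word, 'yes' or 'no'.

pos 0: push '['; stack = [
pos 1: ']' matches '['; pop; stack = (empty)
pos 2: push '{'; stack = {
pos 3: push '['; stack = {[
pos 4: ']' matches '['; pop; stack = {
pos 5: push '('; stack = {(
pos 6: ')' matches '('; pop; stack = {
pos 7: push '['; stack = {[
pos 8: push '{'; stack = {[{
pos 9: '}' matches '{'; pop; stack = {[
pos 10: push '('; stack = {[(
pos 11: push '{'; stack = {[({
pos 12: '}' matches '{'; pop; stack = {[(
pos 13: push '{'; stack = {[({
pos 14: '}' matches '{'; pop; stack = {[(
pos 15: ')' matches '('; pop; stack = {[
pos 16: push '('; stack = {[(
pos 17: ')' matches '('; pop; stack = {[
pos 18: push '('; stack = {[(
pos 19: ')' matches '('; pop; stack = {[
pos 20: push '['; stack = {[[
pos 21: ']' matches '['; pop; stack = {[
pos 22: ']' matches '['; pop; stack = {
end: stack still non-empty ({) → INVALID
Verdict: unclosed openers at end: { → no

Answer: no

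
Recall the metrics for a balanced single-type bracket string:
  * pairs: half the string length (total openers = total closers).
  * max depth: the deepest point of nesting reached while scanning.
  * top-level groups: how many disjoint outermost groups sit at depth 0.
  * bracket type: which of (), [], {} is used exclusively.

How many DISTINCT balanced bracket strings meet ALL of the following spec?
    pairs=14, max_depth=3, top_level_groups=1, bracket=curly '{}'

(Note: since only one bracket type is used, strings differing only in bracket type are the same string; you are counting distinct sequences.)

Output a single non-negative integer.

Answer: 4095

Derivation:
Spec: pairs=14 depth=3 groups=1
Count(depth <= 3) = 4096
Count(depth <= 2) = 1
Count(depth == 3) = 4096 - 1 = 4095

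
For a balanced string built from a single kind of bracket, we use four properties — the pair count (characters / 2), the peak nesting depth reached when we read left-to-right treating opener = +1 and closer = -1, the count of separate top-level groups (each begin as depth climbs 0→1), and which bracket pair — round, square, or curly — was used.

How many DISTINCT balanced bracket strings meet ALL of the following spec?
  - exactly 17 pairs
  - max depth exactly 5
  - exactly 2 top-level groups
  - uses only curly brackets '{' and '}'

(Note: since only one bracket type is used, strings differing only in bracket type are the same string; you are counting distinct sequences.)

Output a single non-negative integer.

Answer: 8413452

Derivation:
Spec: pairs=17 depth=5 groups=2
Count(depth <= 5) = 11558846
Count(depth <= 4) = 3145394
Count(depth == 5) = 11558846 - 3145394 = 8413452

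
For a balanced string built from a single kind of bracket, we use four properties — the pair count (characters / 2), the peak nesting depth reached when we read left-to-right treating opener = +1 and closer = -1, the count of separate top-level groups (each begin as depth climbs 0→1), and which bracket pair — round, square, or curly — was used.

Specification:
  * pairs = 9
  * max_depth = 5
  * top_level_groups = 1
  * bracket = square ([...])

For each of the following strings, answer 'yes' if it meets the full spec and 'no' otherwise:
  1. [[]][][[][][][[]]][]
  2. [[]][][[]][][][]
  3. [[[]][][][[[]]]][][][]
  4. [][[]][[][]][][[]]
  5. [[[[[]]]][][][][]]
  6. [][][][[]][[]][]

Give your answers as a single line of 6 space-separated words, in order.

String 1 '[[]][][[][][][[]]][]': depth seq [1 2 1 0 1 0 1 2 1 2 1 2 1 2 3 2 1 0 1 0]
  -> pairs=10 depth=3 groups=4 -> no
String 2 '[[]][][[]][][][]': depth seq [1 2 1 0 1 0 1 2 1 0 1 0 1 0 1 0]
  -> pairs=8 depth=2 groups=6 -> no
String 3 '[[[]][][][[[]]]][][][]': depth seq [1 2 3 2 1 2 1 2 1 2 3 4 3 2 1 0 1 0 1 0 1 0]
  -> pairs=11 depth=4 groups=4 -> no
String 4 '[][[]][[][]][][[]]': depth seq [1 0 1 2 1 0 1 2 1 2 1 0 1 0 1 2 1 0]
  -> pairs=9 depth=2 groups=5 -> no
String 5 '[[[[[]]]][][][][]]': depth seq [1 2 3 4 5 4 3 2 1 2 1 2 1 2 1 2 1 0]
  -> pairs=9 depth=5 groups=1 -> yes
String 6 '[][][][[]][[]][]': depth seq [1 0 1 0 1 0 1 2 1 0 1 2 1 0 1 0]
  -> pairs=8 depth=2 groups=6 -> no

Answer: no no no no yes no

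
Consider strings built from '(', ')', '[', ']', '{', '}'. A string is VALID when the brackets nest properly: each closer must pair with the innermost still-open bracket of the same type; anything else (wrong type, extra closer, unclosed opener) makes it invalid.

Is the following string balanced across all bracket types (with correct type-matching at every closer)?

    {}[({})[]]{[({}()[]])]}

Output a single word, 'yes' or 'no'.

Answer: no

Derivation:
pos 0: push '{'; stack = {
pos 1: '}' matches '{'; pop; stack = (empty)
pos 2: push '['; stack = [
pos 3: push '('; stack = [(
pos 4: push '{'; stack = [({
pos 5: '}' matches '{'; pop; stack = [(
pos 6: ')' matches '('; pop; stack = [
pos 7: push '['; stack = [[
pos 8: ']' matches '['; pop; stack = [
pos 9: ']' matches '['; pop; stack = (empty)
pos 10: push '{'; stack = {
pos 11: push '['; stack = {[
pos 12: push '('; stack = {[(
pos 13: push '{'; stack = {[({
pos 14: '}' matches '{'; pop; stack = {[(
pos 15: push '('; stack = {[((
pos 16: ')' matches '('; pop; stack = {[(
pos 17: push '['; stack = {[([
pos 18: ']' matches '['; pop; stack = {[(
pos 19: saw closer ']' but top of stack is '(' (expected ')') → INVALID
Verdict: type mismatch at position 19: ']' closes '(' → no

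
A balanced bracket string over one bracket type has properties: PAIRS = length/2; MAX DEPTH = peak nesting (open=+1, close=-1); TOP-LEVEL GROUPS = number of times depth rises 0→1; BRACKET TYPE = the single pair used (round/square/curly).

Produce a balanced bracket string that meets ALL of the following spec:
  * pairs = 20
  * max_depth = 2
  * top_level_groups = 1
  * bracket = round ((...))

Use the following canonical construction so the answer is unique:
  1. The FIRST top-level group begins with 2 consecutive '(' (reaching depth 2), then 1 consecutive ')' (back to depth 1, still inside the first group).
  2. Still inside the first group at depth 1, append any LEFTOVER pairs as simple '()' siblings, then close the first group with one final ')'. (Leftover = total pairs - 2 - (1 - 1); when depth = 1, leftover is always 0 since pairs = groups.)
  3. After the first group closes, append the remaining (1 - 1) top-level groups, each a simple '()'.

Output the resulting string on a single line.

Spec: pairs=20 depth=2 groups=1
Leftover pairs = 20 - 2 - (1-1) = 18
First group: deep chain of depth 2 + 18 sibling pairs
Remaining 0 groups: simple '()' each

Answer: (()()()()()()()()()()()()()()()()()()())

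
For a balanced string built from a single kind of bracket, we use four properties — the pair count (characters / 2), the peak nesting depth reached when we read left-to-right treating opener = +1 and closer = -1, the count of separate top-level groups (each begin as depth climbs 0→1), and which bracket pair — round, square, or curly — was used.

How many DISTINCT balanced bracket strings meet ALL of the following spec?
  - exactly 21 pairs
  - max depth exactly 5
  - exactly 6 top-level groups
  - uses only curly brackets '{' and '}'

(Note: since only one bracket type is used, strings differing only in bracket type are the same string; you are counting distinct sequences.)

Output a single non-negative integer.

Answer: 295787026

Derivation:
Spec: pairs=21 depth=5 groups=6
Count(depth <= 5) = 535141654
Count(depth <= 4) = 239354628
Count(depth == 5) = 535141654 - 239354628 = 295787026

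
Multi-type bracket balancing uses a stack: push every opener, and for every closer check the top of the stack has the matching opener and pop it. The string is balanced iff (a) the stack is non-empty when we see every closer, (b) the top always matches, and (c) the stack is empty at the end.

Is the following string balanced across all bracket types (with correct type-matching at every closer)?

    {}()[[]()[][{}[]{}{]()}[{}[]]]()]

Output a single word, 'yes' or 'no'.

Answer: no

Derivation:
pos 0: push '{'; stack = {
pos 1: '}' matches '{'; pop; stack = (empty)
pos 2: push '('; stack = (
pos 3: ')' matches '('; pop; stack = (empty)
pos 4: push '['; stack = [
pos 5: push '['; stack = [[
pos 6: ']' matches '['; pop; stack = [
pos 7: push '('; stack = [(
pos 8: ')' matches '('; pop; stack = [
pos 9: push '['; stack = [[
pos 10: ']' matches '['; pop; stack = [
pos 11: push '['; stack = [[
pos 12: push '{'; stack = [[{
pos 13: '}' matches '{'; pop; stack = [[
pos 14: push '['; stack = [[[
pos 15: ']' matches '['; pop; stack = [[
pos 16: push '{'; stack = [[{
pos 17: '}' matches '{'; pop; stack = [[
pos 18: push '{'; stack = [[{
pos 19: saw closer ']' but top of stack is '{' (expected '}') → INVALID
Verdict: type mismatch at position 19: ']' closes '{' → no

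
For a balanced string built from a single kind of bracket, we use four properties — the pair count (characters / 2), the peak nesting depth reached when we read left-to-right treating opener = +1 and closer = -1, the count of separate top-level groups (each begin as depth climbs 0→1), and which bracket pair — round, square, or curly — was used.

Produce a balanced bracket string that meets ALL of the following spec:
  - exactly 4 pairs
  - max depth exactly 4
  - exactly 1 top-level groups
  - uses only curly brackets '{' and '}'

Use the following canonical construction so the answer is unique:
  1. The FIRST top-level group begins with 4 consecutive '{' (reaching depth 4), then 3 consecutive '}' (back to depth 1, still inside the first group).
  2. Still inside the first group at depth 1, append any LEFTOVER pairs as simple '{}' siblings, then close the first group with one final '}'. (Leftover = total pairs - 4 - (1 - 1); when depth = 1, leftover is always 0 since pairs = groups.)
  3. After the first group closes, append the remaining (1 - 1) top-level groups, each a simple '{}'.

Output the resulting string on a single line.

Answer: {{{{}}}}

Derivation:
Spec: pairs=4 depth=4 groups=1
Leftover pairs = 4 - 4 - (1-1) = 0
First group: deep chain of depth 4 + 0 sibling pairs
Remaining 0 groups: simple '{}' each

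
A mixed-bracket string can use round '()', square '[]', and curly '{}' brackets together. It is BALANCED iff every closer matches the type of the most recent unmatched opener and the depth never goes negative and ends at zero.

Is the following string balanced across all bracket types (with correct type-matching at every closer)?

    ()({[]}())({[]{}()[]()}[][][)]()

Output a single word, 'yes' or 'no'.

pos 0: push '('; stack = (
pos 1: ')' matches '('; pop; stack = (empty)
pos 2: push '('; stack = (
pos 3: push '{'; stack = ({
pos 4: push '['; stack = ({[
pos 5: ']' matches '['; pop; stack = ({
pos 6: '}' matches '{'; pop; stack = (
pos 7: push '('; stack = ((
pos 8: ')' matches '('; pop; stack = (
pos 9: ')' matches '('; pop; stack = (empty)
pos 10: push '('; stack = (
pos 11: push '{'; stack = ({
pos 12: push '['; stack = ({[
pos 13: ']' matches '['; pop; stack = ({
pos 14: push '{'; stack = ({{
pos 15: '}' matches '{'; pop; stack = ({
pos 16: push '('; stack = ({(
pos 17: ')' matches '('; pop; stack = ({
pos 18: push '['; stack = ({[
pos 19: ']' matches '['; pop; stack = ({
pos 20: push '('; stack = ({(
pos 21: ')' matches '('; pop; stack = ({
pos 22: '}' matches '{'; pop; stack = (
pos 23: push '['; stack = ([
pos 24: ']' matches '['; pop; stack = (
pos 25: push '['; stack = ([
pos 26: ']' matches '['; pop; stack = (
pos 27: push '['; stack = ([
pos 28: saw closer ')' but top of stack is '[' (expected ']') → INVALID
Verdict: type mismatch at position 28: ')' closes '[' → no

Answer: no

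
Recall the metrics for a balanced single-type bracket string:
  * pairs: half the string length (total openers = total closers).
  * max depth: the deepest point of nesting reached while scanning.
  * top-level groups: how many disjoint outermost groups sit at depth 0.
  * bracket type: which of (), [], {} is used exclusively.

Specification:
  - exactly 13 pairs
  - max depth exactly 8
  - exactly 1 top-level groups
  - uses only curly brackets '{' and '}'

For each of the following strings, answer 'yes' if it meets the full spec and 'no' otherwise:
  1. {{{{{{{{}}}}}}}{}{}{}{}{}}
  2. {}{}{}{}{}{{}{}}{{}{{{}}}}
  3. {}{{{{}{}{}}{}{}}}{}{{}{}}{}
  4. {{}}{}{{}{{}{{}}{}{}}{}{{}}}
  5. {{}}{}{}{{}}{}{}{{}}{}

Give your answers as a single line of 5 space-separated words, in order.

String 1 '{{{{{{{{}}}}}}}{}{}{}{}{}}': depth seq [1 2 3 4 5 6 7 8 7 6 5 4 3 2 1 2 1 2 1 2 1 2 1 2 1 0]
  -> pairs=13 depth=8 groups=1 -> yes
String 2 '{}{}{}{}{}{{}{}}{{}{{{}}}}': depth seq [1 0 1 0 1 0 1 0 1 0 1 2 1 2 1 0 1 2 1 2 3 4 3 2 1 0]
  -> pairs=13 depth=4 groups=7 -> no
String 3 '{}{{{{}{}{}}{}{}}}{}{{}{}}{}': depth seq [1 0 1 2 3 4 3 4 3 4 3 2 3 2 3 2 1 0 1 0 1 2 1 2 1 0 1 0]
  -> pairs=14 depth=4 groups=5 -> no
String 4 '{{}}{}{{}{{}{{}}{}{}}{}{{}}}': depth seq [1 2 1 0 1 0 1 2 1 2 3 2 3 4 3 2 3 2 3 2 1 2 1 2 3 2 1 0]
  -> pairs=14 depth=4 groups=3 -> no
String 5 '{{}}{}{}{{}}{}{}{{}}{}': depth seq [1 2 1 0 1 0 1 0 1 2 1 0 1 0 1 0 1 2 1 0 1 0]
  -> pairs=11 depth=2 groups=8 -> no

Answer: yes no no no no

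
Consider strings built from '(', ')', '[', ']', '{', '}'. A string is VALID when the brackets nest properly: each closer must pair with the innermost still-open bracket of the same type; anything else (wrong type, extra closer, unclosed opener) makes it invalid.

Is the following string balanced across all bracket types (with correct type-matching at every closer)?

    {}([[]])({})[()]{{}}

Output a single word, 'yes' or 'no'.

Answer: yes

Derivation:
pos 0: push '{'; stack = {
pos 1: '}' matches '{'; pop; stack = (empty)
pos 2: push '('; stack = (
pos 3: push '['; stack = ([
pos 4: push '['; stack = ([[
pos 5: ']' matches '['; pop; stack = ([
pos 6: ']' matches '['; pop; stack = (
pos 7: ')' matches '('; pop; stack = (empty)
pos 8: push '('; stack = (
pos 9: push '{'; stack = ({
pos 10: '}' matches '{'; pop; stack = (
pos 11: ')' matches '('; pop; stack = (empty)
pos 12: push '['; stack = [
pos 13: push '('; stack = [(
pos 14: ')' matches '('; pop; stack = [
pos 15: ']' matches '['; pop; stack = (empty)
pos 16: push '{'; stack = {
pos 17: push '{'; stack = {{
pos 18: '}' matches '{'; pop; stack = {
pos 19: '}' matches '{'; pop; stack = (empty)
end: stack empty → VALID
Verdict: properly nested → yes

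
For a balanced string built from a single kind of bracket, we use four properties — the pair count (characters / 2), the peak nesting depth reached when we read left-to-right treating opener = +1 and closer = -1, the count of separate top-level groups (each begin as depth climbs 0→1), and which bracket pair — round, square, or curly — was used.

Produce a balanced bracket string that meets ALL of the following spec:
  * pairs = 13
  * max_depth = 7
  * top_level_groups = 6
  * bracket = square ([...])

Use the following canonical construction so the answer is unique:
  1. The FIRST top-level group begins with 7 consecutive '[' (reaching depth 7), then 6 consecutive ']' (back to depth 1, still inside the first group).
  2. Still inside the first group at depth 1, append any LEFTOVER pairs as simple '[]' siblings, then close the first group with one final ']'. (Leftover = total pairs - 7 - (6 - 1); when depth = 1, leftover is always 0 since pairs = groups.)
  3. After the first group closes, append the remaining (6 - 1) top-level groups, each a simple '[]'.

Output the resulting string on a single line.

Spec: pairs=13 depth=7 groups=6
Leftover pairs = 13 - 7 - (6-1) = 1
First group: deep chain of depth 7 + 1 sibling pairs
Remaining 5 groups: simple '[]' each

Answer: [[[[[[[]]]]]][]][][][][][]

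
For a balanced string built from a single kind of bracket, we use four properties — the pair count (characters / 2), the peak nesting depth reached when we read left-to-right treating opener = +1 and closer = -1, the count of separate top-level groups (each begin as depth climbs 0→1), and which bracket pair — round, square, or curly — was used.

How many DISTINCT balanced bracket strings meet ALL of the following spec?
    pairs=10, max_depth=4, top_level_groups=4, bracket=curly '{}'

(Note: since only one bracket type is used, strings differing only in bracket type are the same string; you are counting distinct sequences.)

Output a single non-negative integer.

Answer: 730

Derivation:
Spec: pairs=10 depth=4 groups=4
Count(depth <= 4) = 1698
Count(depth <= 3) = 968
Count(depth == 4) = 1698 - 968 = 730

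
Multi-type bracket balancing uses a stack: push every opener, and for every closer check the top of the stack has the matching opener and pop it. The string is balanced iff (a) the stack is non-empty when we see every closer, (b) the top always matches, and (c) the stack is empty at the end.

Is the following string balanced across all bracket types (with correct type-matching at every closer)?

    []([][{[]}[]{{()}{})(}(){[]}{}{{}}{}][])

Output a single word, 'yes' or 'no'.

pos 0: push '['; stack = [
pos 1: ']' matches '['; pop; stack = (empty)
pos 2: push '('; stack = (
pos 3: push '['; stack = ([
pos 4: ']' matches '['; pop; stack = (
pos 5: push '['; stack = ([
pos 6: push '{'; stack = ([{
pos 7: push '['; stack = ([{[
pos 8: ']' matches '['; pop; stack = ([{
pos 9: '}' matches '{'; pop; stack = ([
pos 10: push '['; stack = ([[
pos 11: ']' matches '['; pop; stack = ([
pos 12: push '{'; stack = ([{
pos 13: push '{'; stack = ([{{
pos 14: push '('; stack = ([{{(
pos 15: ')' matches '('; pop; stack = ([{{
pos 16: '}' matches '{'; pop; stack = ([{
pos 17: push '{'; stack = ([{{
pos 18: '}' matches '{'; pop; stack = ([{
pos 19: saw closer ')' but top of stack is '{' (expected '}') → INVALID
Verdict: type mismatch at position 19: ')' closes '{' → no

Answer: no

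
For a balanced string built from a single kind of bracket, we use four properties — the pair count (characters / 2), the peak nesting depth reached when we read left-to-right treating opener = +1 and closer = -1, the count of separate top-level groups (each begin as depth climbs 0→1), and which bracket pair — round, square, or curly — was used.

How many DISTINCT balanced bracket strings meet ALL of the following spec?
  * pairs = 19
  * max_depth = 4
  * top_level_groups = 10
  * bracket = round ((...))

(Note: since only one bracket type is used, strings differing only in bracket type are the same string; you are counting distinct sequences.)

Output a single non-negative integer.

Answer: 951780

Derivation:
Spec: pairs=19 depth=4 groups=10
Count(depth <= 4) = 1982270
Count(depth <= 3) = 1030490
Count(depth == 4) = 1982270 - 1030490 = 951780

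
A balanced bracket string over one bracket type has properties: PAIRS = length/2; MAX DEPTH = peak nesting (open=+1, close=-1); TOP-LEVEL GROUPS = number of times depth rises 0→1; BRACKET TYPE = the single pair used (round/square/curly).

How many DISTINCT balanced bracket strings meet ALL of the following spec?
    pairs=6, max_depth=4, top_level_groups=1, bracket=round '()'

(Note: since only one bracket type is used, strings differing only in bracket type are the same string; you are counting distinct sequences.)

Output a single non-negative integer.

Spec: pairs=6 depth=4 groups=1
Count(depth <= 4) = 34
Count(depth <= 3) = 16
Count(depth == 4) = 34 - 16 = 18

Answer: 18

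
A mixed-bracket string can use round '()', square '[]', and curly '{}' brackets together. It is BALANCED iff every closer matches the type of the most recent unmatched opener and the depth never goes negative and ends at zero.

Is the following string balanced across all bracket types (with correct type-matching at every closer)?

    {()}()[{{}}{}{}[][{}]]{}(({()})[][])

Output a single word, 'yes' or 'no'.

pos 0: push '{'; stack = {
pos 1: push '('; stack = {(
pos 2: ')' matches '('; pop; stack = {
pos 3: '}' matches '{'; pop; stack = (empty)
pos 4: push '('; stack = (
pos 5: ')' matches '('; pop; stack = (empty)
pos 6: push '['; stack = [
pos 7: push '{'; stack = [{
pos 8: push '{'; stack = [{{
pos 9: '}' matches '{'; pop; stack = [{
pos 10: '}' matches '{'; pop; stack = [
pos 11: push '{'; stack = [{
pos 12: '}' matches '{'; pop; stack = [
pos 13: push '{'; stack = [{
pos 14: '}' matches '{'; pop; stack = [
pos 15: push '['; stack = [[
pos 16: ']' matches '['; pop; stack = [
pos 17: push '['; stack = [[
pos 18: push '{'; stack = [[{
pos 19: '}' matches '{'; pop; stack = [[
pos 20: ']' matches '['; pop; stack = [
pos 21: ']' matches '['; pop; stack = (empty)
pos 22: push '{'; stack = {
pos 23: '}' matches '{'; pop; stack = (empty)
pos 24: push '('; stack = (
pos 25: push '('; stack = ((
pos 26: push '{'; stack = (({
pos 27: push '('; stack = (({(
pos 28: ')' matches '('; pop; stack = (({
pos 29: '}' matches '{'; pop; stack = ((
pos 30: ')' matches '('; pop; stack = (
pos 31: push '['; stack = ([
pos 32: ']' matches '['; pop; stack = (
pos 33: push '['; stack = ([
pos 34: ']' matches '['; pop; stack = (
pos 35: ')' matches '('; pop; stack = (empty)
end: stack empty → VALID
Verdict: properly nested → yes

Answer: yes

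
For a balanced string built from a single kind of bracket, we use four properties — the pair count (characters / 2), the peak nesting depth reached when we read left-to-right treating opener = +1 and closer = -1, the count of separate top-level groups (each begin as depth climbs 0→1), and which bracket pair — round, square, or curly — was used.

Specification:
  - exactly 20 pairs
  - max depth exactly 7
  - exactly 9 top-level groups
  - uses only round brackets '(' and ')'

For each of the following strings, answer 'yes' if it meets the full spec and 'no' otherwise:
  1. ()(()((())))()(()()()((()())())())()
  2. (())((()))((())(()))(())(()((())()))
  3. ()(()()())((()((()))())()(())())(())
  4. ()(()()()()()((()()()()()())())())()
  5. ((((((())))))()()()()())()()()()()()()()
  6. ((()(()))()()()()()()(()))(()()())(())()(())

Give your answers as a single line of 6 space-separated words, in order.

String 1 '()(()((())))()(()()()((()())())())()': depth seq [1 0 1 2 1 2 3 4 3 2 1 0 1 0 1 2 1 2 1 2 1 2 3 4 3 4 3 2 3 2 1 2 1 0 1 0]
  -> pairs=18 depth=4 groups=5 -> no
String 2 '(())((()))((())(()))(())(()((())()))': depth seq [1 2 1 0 1 2 3 2 1 0 1 2 3 2 1 2 3 2 1 0 1 2 1 0 1 2 1 2 3 4 3 2 3 2 1 0]
  -> pairs=18 depth=4 groups=5 -> no
String 3 '()(()()())((()((()))())()(())())(())': depth seq [1 0 1 2 1 2 1 2 1 0 1 2 3 2 3 4 5 4 3 2 3 2 1 2 1 2 3 2 1 2 1 0 1 2 1 0]
  -> pairs=18 depth=5 groups=4 -> no
String 4 '()(()()()()()((()()()()()())())())()': depth seq [1 0 1 2 1 2 1 2 1 2 1 2 1 2 3 4 3 4 3 4 3 4 3 4 3 4 3 2 3 2 1 2 1 0 1 0]
  -> pairs=18 depth=4 groups=3 -> no
String 5 '((((((())))))()()()()())()()()()()()()()': depth seq [1 2 3 4 5 6 7 6 5 4 3 2 1 2 1 2 1 2 1 2 1 2 1 0 1 0 1 0 1 0 1 0 1 0 1 0 1 0 1 0]
  -> pairs=20 depth=7 groups=9 -> yes
String 6 '((()(()))()()()()()()(()))(()()())(())()(())': depth seq [1 2 3 2 3 4 3 2 1 2 1 2 1 2 1 2 1 2 1 2 1 2 3 2 1 0 1 2 1 2 1 2 1 0 1 2 1 0 1 0 1 2 1 0]
  -> pairs=22 depth=4 groups=5 -> no

Answer: no no no no yes no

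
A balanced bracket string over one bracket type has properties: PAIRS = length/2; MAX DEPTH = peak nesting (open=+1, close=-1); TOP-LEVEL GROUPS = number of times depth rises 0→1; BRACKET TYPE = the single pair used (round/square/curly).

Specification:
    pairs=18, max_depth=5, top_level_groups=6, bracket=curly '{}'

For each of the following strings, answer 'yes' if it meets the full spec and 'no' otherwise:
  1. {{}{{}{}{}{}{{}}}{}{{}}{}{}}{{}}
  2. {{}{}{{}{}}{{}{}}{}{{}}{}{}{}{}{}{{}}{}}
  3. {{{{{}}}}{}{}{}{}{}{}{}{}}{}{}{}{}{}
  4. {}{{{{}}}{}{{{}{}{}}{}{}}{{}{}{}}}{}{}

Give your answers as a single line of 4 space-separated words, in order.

Answer: no no yes no

Derivation:
String 1 '{{}{{}{}{}{}{{}}}{}{{}}{}{}}{{}}': depth seq [1 2 1 2 3 2 3 2 3 2 3 2 3 4 3 2 1 2 1 2 3 2 1 2 1 2 1 0 1 2 1 0]
  -> pairs=16 depth=4 groups=2 -> no
String 2 '{{}{}{{}{}}{{}{}}{}{{}}{}{}{}{}{}{{}}{}}': depth seq [1 2 1 2 1 2 3 2 3 2 1 2 3 2 3 2 1 2 1 2 3 2 1 2 1 2 1 2 1 2 1 2 1 2 3 2 1 2 1 0]
  -> pairs=20 depth=3 groups=1 -> no
String 3 '{{{{{}}}}{}{}{}{}{}{}{}{}}{}{}{}{}{}': depth seq [1 2 3 4 5 4 3 2 1 2 1 2 1 2 1 2 1 2 1 2 1 2 1 2 1 0 1 0 1 0 1 0 1 0 1 0]
  -> pairs=18 depth=5 groups=6 -> yes
String 4 '{}{{{{}}}{}{{{}{}{}}{}{}}{{}{}{}}}{}{}': depth seq [1 0 1 2 3 4 3 2 1 2 1 2 3 4 3 4 3 4 3 2 3 2 3 2 1 2 3 2 3 2 3 2 1 0 1 0 1 0]
  -> pairs=19 depth=4 groups=4 -> no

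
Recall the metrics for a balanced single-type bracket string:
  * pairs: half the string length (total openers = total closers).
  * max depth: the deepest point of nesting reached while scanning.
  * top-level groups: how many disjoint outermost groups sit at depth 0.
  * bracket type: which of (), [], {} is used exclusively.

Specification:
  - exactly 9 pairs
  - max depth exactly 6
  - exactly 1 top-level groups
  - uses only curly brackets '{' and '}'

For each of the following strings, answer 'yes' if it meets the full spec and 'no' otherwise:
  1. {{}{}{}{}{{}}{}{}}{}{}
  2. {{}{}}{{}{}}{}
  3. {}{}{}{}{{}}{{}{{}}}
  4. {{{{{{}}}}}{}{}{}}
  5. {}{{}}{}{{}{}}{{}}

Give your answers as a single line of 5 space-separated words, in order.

Answer: no no no yes no

Derivation:
String 1 '{{}{}{}{}{{}}{}{}}{}{}': depth seq [1 2 1 2 1 2 1 2 1 2 3 2 1 2 1 2 1 0 1 0 1 0]
  -> pairs=11 depth=3 groups=3 -> no
String 2 '{{}{}}{{}{}}{}': depth seq [1 2 1 2 1 0 1 2 1 2 1 0 1 0]
  -> pairs=7 depth=2 groups=3 -> no
String 3 '{}{}{}{}{{}}{{}{{}}}': depth seq [1 0 1 0 1 0 1 0 1 2 1 0 1 2 1 2 3 2 1 0]
  -> pairs=10 depth=3 groups=6 -> no
String 4 '{{{{{{}}}}}{}{}{}}': depth seq [1 2 3 4 5 6 5 4 3 2 1 2 1 2 1 2 1 0]
  -> pairs=9 depth=6 groups=1 -> yes
String 5 '{}{{}}{}{{}{}}{{}}': depth seq [1 0 1 2 1 0 1 0 1 2 1 2 1 0 1 2 1 0]
  -> pairs=9 depth=2 groups=5 -> no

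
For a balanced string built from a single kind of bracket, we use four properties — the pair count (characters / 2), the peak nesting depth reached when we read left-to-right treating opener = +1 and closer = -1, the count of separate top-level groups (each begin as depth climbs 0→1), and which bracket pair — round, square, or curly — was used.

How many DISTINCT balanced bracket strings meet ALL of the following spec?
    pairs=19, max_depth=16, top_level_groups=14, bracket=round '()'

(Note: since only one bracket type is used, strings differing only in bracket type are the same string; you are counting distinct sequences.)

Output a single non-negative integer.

Spec: pairs=19 depth=16 groups=14
Count(depth <= 16) = 24794
Count(depth <= 15) = 24794
Count(depth == 16) = 24794 - 24794 = 0

Answer: 0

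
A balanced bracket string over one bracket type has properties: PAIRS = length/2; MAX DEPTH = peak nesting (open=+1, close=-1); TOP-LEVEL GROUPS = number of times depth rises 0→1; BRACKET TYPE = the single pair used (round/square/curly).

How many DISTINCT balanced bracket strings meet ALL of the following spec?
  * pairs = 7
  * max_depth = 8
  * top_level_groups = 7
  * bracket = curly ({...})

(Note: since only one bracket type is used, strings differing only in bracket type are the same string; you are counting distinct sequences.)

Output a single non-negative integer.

Answer: 0

Derivation:
Spec: pairs=7 depth=8 groups=7
Count(depth <= 8) = 1
Count(depth <= 7) = 1
Count(depth == 8) = 1 - 1 = 0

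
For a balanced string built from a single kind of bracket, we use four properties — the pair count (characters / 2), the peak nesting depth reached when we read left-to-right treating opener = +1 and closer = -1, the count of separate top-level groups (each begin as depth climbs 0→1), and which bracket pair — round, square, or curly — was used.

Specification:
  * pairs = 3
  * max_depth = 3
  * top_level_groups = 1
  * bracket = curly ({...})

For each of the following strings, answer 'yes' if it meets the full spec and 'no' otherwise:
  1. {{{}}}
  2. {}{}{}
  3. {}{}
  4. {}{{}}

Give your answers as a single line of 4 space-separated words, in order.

Answer: yes no no no

Derivation:
String 1 '{{{}}}': depth seq [1 2 3 2 1 0]
  -> pairs=3 depth=3 groups=1 -> yes
String 2 '{}{}{}': depth seq [1 0 1 0 1 0]
  -> pairs=3 depth=1 groups=3 -> no
String 3 '{}{}': depth seq [1 0 1 0]
  -> pairs=2 depth=1 groups=2 -> no
String 4 '{}{{}}': depth seq [1 0 1 2 1 0]
  -> pairs=3 depth=2 groups=2 -> no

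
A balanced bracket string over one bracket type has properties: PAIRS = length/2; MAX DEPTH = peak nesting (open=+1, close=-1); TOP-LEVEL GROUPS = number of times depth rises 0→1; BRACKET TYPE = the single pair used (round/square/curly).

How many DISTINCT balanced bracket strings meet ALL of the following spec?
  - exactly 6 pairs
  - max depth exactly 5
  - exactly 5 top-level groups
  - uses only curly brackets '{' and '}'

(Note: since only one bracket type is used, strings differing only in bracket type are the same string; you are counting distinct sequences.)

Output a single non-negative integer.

Answer: 0

Derivation:
Spec: pairs=6 depth=5 groups=5
Count(depth <= 5) = 5
Count(depth <= 4) = 5
Count(depth == 5) = 5 - 5 = 0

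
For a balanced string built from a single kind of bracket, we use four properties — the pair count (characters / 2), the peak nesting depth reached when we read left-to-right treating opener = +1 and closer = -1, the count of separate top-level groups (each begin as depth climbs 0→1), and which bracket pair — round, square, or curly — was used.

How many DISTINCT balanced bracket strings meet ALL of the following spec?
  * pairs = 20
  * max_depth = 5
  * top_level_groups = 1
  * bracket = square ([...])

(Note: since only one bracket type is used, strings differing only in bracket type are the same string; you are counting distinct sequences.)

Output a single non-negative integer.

Spec: pairs=20 depth=5 groups=1
Count(depth <= 5) = 193710245
Count(depth <= 4) = 24157817
Count(depth == 5) = 193710245 - 24157817 = 169552428

Answer: 169552428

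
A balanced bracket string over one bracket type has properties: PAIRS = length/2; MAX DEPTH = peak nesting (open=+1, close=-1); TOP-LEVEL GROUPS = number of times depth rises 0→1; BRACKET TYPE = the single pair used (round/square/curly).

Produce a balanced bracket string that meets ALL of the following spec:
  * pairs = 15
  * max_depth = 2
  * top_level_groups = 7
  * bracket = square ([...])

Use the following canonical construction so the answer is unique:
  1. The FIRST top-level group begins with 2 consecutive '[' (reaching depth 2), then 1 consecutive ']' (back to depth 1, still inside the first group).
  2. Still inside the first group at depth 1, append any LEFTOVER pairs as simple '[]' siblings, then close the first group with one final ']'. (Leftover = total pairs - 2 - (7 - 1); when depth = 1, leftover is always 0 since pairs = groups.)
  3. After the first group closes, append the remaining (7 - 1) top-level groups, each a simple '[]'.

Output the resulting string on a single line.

Answer: [[][][][][][][][]][][][][][][]

Derivation:
Spec: pairs=15 depth=2 groups=7
Leftover pairs = 15 - 2 - (7-1) = 7
First group: deep chain of depth 2 + 7 sibling pairs
Remaining 6 groups: simple '[]' each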